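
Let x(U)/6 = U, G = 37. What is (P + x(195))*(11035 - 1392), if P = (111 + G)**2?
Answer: 222502582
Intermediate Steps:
x(U) = 6*U
P = 21904 (P = (111 + 37)**2 = 148**2 = 21904)
(P + x(195))*(11035 - 1392) = (21904 + 6*195)*(11035 - 1392) = (21904 + 1170)*9643 = 23074*9643 = 222502582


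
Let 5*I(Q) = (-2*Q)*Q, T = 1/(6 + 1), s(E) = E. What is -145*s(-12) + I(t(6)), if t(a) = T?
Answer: 426298/245 ≈ 1740.0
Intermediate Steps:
T = 1/7 ≈ 0.14286
t(a) = 1/7
I(Q) = -2*Q**2/5 (I(Q) = ((-2*Q)*Q)/5 = (-2*Q**2)/5 = -2*Q**2/5)
-145*s(-12) + I(t(6)) = -145*(-12) - 2*(1/7)**2/5 = 1740 - 2/5*1/49 = 1740 - 2/245 = 426298/245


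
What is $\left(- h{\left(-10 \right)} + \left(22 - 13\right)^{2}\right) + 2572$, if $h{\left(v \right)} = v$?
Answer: $2663$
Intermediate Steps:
$\left(- h{\left(-10 \right)} + \left(22 - 13\right)^{2}\right) + 2572 = \left(\left(-1\right) \left(-10\right) + \left(22 - 13\right)^{2}\right) + 2572 = \left(10 + 9^{2}\right) + 2572 = \left(10 + 81\right) + 2572 = 91 + 2572 = 2663$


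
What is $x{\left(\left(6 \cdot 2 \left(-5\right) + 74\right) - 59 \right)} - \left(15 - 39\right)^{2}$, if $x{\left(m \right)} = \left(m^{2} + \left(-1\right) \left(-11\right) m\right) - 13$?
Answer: $941$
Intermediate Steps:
$x{\left(m \right)} = -13 + m^{2} + 11 m$ ($x{\left(m \right)} = \left(m^{2} + 11 m\right) - 13 = -13 + m^{2} + 11 m$)
$x{\left(\left(6 \cdot 2 \left(-5\right) + 74\right) - 59 \right)} - \left(15 - 39\right)^{2} = \left(-13 + \left(\left(6 \cdot 2 \left(-5\right) + 74\right) - 59\right)^{2} + 11 \left(\left(6 \cdot 2 \left(-5\right) + 74\right) - 59\right)\right) - \left(15 - 39\right)^{2} = \left(-13 + \left(\left(12 \left(-5\right) + 74\right) - 59\right)^{2} + 11 \left(\left(12 \left(-5\right) + 74\right) - 59\right)\right) - \left(-24\right)^{2} = \left(-13 + \left(\left(-60 + 74\right) - 59\right)^{2} + 11 \left(\left(-60 + 74\right) - 59\right)\right) - 576 = \left(-13 + \left(14 - 59\right)^{2} + 11 \left(14 - 59\right)\right) - 576 = \left(-13 + \left(-45\right)^{2} + 11 \left(-45\right)\right) - 576 = \left(-13 + 2025 - 495\right) - 576 = 1517 - 576 = 941$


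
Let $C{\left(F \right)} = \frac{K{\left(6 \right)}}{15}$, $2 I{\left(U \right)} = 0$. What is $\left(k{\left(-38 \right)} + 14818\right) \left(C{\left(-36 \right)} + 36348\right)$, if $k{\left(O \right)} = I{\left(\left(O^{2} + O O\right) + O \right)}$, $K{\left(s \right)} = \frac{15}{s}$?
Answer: $\frac{1615821401}{3} \approx 5.3861 \cdot 10^{8}$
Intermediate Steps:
$I{\left(U \right)} = 0$ ($I{\left(U \right)} = \frac{1}{2} \cdot 0 = 0$)
$C{\left(F \right)} = \frac{1}{6}$ ($C{\left(F \right)} = \frac{15 \cdot \frac{1}{6}}{15} = 15 \cdot \frac{1}{6} \cdot \frac{1}{15} = \frac{5}{2} \cdot \frac{1}{15} = \frac{1}{6}$)
$k{\left(O \right)} = 0$
$\left(k{\left(-38 \right)} + 14818\right) \left(C{\left(-36 \right)} + 36348\right) = \left(0 + 14818\right) \left(\frac{1}{6} + 36348\right) = 14818 \cdot \frac{218089}{6} = \frac{1615821401}{3}$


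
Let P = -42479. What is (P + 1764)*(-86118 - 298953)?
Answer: 15678165765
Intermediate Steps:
(P + 1764)*(-86118 - 298953) = (-42479 + 1764)*(-86118 - 298953) = -40715*(-385071) = 15678165765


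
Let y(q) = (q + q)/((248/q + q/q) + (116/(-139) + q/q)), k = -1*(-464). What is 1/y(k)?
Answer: 13705/7481536 ≈ 0.0018318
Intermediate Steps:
k = 464
y(q) = 2*q/(162/139 + 248/q) (y(q) = (2*q)/((248/q + 1) + (116*(-1/139) + 1)) = (2*q)/((1 + 248/q) + (-116/139 + 1)) = (2*q)/((1 + 248/q) + 23/139) = (2*q)/(162/139 + 248/q) = 2*q/(162/139 + 248/q))
1/y(k) = 1/(139*464²/(17236 + 81*464)) = 1/(139*215296/(17236 + 37584)) = 1/(139*215296/54820) = 1/(139*215296*(1/54820)) = 1/(7481536/13705) = 13705/7481536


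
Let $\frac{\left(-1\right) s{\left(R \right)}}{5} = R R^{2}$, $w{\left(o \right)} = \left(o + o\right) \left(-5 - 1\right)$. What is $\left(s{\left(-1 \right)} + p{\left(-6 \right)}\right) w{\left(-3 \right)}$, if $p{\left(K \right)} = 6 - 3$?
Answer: $288$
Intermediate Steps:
$w{\left(o \right)} = - 12 o$ ($w{\left(o \right)} = 2 o \left(-6\right) = - 12 o$)
$p{\left(K \right)} = 3$
$s{\left(R \right)} = - 5 R^{3}$ ($s{\left(R \right)} = - 5 R R^{2} = - 5 R^{3}$)
$\left(s{\left(-1 \right)} + p{\left(-6 \right)}\right) w{\left(-3 \right)} = \left(- 5 \left(-1\right)^{3} + 3\right) \left(\left(-12\right) \left(-3\right)\right) = \left(\left(-5\right) \left(-1\right) + 3\right) 36 = \left(5 + 3\right) 36 = 8 \cdot 36 = 288$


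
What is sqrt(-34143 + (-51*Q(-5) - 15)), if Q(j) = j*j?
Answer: 3*I*sqrt(3937) ≈ 188.24*I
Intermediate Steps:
Q(j) = j**2
sqrt(-34143 + (-51*Q(-5) - 15)) = sqrt(-34143 + (-51*(-5)**2 - 15)) = sqrt(-34143 + (-51*25 - 15)) = sqrt(-34143 + (-1275 - 15)) = sqrt(-34143 - 1290) = sqrt(-35433) = 3*I*sqrt(3937)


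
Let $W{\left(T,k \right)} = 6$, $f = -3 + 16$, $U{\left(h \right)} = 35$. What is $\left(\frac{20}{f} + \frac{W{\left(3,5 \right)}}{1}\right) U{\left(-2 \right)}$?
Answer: $\frac{3430}{13} \approx 263.85$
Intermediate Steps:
$f = 13$
$\left(\frac{20}{f} + \frac{W{\left(3,5 \right)}}{1}\right) U{\left(-2 \right)} = \left(\frac{20}{13} + \frac{6}{1}\right) 35 = \left(20 \cdot \frac{1}{13} + 6 \cdot 1\right) 35 = \left(\frac{20}{13} + 6\right) 35 = \frac{98}{13} \cdot 35 = \frac{3430}{13}$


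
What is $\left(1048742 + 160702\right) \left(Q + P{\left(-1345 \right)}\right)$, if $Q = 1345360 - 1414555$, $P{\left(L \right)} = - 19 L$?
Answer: $-52780136160$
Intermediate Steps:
$Q = -69195$
$\left(1048742 + 160702\right) \left(Q + P{\left(-1345 \right)}\right) = \left(1048742 + 160702\right) \left(-69195 - -25555\right) = 1209444 \left(-69195 + 25555\right) = 1209444 \left(-43640\right) = -52780136160$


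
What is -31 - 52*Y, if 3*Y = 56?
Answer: -3005/3 ≈ -1001.7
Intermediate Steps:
Y = 56/3 (Y = (⅓)*56 = 56/3 ≈ 18.667)
-31 - 52*Y = -31 - 52*56/3 = -31 - 2912/3 = -3005/3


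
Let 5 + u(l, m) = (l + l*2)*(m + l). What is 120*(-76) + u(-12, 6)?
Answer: -8909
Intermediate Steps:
u(l, m) = -5 + 3*l*(l + m) (u(l, m) = -5 + (l + l*2)*(m + l) = -5 + (l + 2*l)*(l + m) = -5 + (3*l)*(l + m) = -5 + 3*l*(l + m))
120*(-76) + u(-12, 6) = 120*(-76) + (-5 + 3*(-12)² + 3*(-12)*6) = -9120 + (-5 + 3*144 - 216) = -9120 + (-5 + 432 - 216) = -9120 + 211 = -8909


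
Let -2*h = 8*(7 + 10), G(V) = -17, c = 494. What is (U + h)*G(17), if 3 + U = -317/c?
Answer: 601647/494 ≈ 1217.9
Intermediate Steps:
h = -68 (h = -4*(7 + 10) = -4*17 = -1/2*136 = -68)
U = -1799/494 (U = -3 - 317/494 = -1799/494 ≈ -3.6417)
(U + h)*G(17) = (-1799/494 - 68)*(-17) = -35391/494*(-17) = 601647/494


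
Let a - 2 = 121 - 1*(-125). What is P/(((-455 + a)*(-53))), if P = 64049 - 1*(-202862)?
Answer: 266911/10971 ≈ 24.329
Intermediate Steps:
a = 248 (a = 2 + (121 - 1*(-125)) = 2 + (121 + 125) = 2 + 246 = 248)
P = 266911 (P = 64049 + 202862 = 266911)
P/(((-455 + a)*(-53))) = 266911/(((-455 + 248)*(-53))) = 266911/((-207*(-53))) = 266911/10971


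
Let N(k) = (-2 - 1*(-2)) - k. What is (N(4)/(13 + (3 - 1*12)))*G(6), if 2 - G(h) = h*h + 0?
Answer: 34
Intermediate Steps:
N(k) = -k (N(k) = (-2 + 2) - k = 0 - k = -k)
G(h) = 2 - h² (G(h) = 2 - (h*h + 0) = 2 - (h² + 0) = 2 - h²)
(N(4)/(13 + (3 - 1*12)))*G(6) = ((-1*4)/(13 + (3 - 1*12)))*(2 - 1*6²) = (-4/(13 + (3 - 12)))*(2 - 1*36) = (-4/(13 - 9))*(2 - 36) = (-4/4)*(-34) = ((¼)*(-4))*(-34) = -1*(-34) = 34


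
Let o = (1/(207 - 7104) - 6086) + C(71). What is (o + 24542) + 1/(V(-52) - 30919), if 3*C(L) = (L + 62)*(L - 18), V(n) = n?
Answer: 4444235731325/213606987 ≈ 20806.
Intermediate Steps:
C(L) = (-18 + L)*(62 + L)/3 (C(L) = ((L + 62)*(L - 18))/3 = ((62 + L)*(-18 + L))/3 = ((-18 + L)*(62 + L))/3 = (-18 + L)*(62 + L)/3)
o = -25769492/6897 (o = (1/(207 - 7104) - 6086) + (-372 + (1/3)*71**2 + (44/3)*71) = (1/(-6897) - 6086) + (-372 + (1/3)*5041 + 3124/3) = (-1/6897 - 6086) + (-372 + 5041/3 + 3124/3) = -41975143/6897 + 7049/3 = -25769492/6897 ≈ -3736.3)
(o + 24542) + 1/(V(-52) - 30919) = (-25769492/6897 + 24542) + 1/(-52 - 30919) = 143496682/6897 + 1/(-30971) = 143496682/6897 - 1/30971 = 4444235731325/213606987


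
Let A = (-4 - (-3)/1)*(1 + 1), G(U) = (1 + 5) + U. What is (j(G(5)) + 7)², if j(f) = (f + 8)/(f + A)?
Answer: 6724/81 ≈ 83.012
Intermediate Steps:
G(U) = 6 + U
A = -2 (A = (-4 - (-3))*2 = (-4 - 1*(-3))*2 = (-4 + 3)*2 = -1*2 = -2)
j(f) = (8 + f)/(-2 + f) (j(f) = (f + 8)/(f - 2) = (8 + f)/(-2 + f))
(j(G(5)) + 7)² = ((8 + (6 + 5))/(-2 + (6 + 5)) + 7)² = ((8 + 11)/(-2 + 11) + 7)² = (19/9 + 7)² = (82/9)² = 6724/81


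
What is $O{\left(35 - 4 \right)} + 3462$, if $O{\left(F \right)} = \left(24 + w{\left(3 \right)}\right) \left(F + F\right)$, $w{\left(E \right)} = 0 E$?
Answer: $4950$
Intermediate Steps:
$w{\left(E \right)} = 0$
$O{\left(F \right)} = 48 F$ ($O{\left(F \right)} = \left(24 + 0\right) \left(F + F\right) = 24 \cdot 2 F = 48 F$)
$O{\left(35 - 4 \right)} + 3462 = 48 \left(35 - 4\right) + 3462 = 48 \cdot 31 + 3462 = 1488 + 3462 = 4950$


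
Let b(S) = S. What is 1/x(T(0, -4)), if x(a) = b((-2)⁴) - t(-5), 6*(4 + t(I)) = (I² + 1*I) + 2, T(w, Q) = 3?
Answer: 3/49 ≈ 0.061224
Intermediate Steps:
t(I) = -11/3 + I/6 + I²/6 (t(I) = -4 + ((I² + 1*I) + 2)/6 = -4 + ((I² + I) + 2)/6 = -4 + ((I + I²) + 2)/6 = -4 + (2 + I + I²)/6 = -4 + (⅓ + I/6 + I²/6) = -11/3 + I/6 + I²/6)
x(a) = 49/3 (x(a) = (-2)⁴ - (-11/3 + (⅙)*(-5) + (⅙)*(-5)²) = 16 - (-11/3 - ⅚ + (⅙)*25) = 16 - (-11/3 - ⅚ + 25/6) = 16 - 1*(-⅓) = 16 + ⅓ = 49/3)
1/x(T(0, -4)) = 1/(49/3) = 3/49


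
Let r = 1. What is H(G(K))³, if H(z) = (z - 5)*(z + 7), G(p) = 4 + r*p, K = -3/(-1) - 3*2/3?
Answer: 0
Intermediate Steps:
K = 1 (K = -3*(-1) - 6*⅓ = 3 - 2 = 1)
G(p) = 4 + p (G(p) = 4 + 1*p = 4 + p)
H(z) = (-5 + z)*(7 + z)
H(G(K))³ = (-35 + (4 + 1)² + 2*(4 + 1))³ = (-35 + 5² + 2*5)³ = (-35 + 25 + 10)³ = 0³ = 0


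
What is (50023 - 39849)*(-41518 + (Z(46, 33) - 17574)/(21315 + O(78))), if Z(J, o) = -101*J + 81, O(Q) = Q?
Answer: -9036716838062/21393 ≈ -4.2241e+8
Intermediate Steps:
Z(J, o) = 81 - 101*J
(50023 - 39849)*(-41518 + (Z(46, 33) - 17574)/(21315 + O(78))) = (50023 - 39849)*(-41518 + ((81 - 101*46) - 17574)/(21315 + 78)) = 10174*(-41518 + ((81 - 4646) - 17574)/21393) = 10174*(-41518 + (-4565 - 17574)*(1/21393)) = 10174*(-41518 - 22139*1/21393) = 10174*(-41518 - 22139/21393) = 10174*(-888216713/21393) = -9036716838062/21393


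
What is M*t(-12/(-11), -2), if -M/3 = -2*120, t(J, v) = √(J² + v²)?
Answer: 1440*√157/11 ≈ 1640.3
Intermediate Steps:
M = 720 (M = -(-6)*120 = -3*(-240) = 720)
M*t(-12/(-11), -2) = 720*√((-12/(-11))² + (-2)²) = 720*√((-12*(-1/11))² + 4) = 720*√((12/11)² + 4) = 720*√(144/121 + 4) = 720*√(628/121) = 720*(2*√157/11) = 1440*√157/11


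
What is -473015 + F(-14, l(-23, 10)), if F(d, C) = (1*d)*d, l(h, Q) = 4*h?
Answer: -472819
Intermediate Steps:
F(d, C) = d**2 (F(d, C) = d*d = d**2)
-473015 + F(-14, l(-23, 10)) = -473015 + (-14)**2 = -473015 + 196 = -472819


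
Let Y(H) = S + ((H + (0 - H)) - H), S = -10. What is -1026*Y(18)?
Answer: 28728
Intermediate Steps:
Y(H) = -10 - H (Y(H) = -10 + ((H + (0 - H)) - H) = -10 + ((H - H) - H) = -10 + (0 - H) = -10 - H)
-1026*Y(18) = -1026*(-10 - 1*18) = -1026*(-10 - 18) = -1026*(-28) = 28728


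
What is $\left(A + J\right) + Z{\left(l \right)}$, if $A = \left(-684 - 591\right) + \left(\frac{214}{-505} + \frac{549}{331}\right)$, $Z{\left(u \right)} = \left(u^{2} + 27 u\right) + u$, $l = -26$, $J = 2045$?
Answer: $\frac{120223701}{167155} \approx 719.23$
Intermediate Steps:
$Z{\left(u \right)} = u^{2} + 28 u$
$A = - \frac{212916214}{167155}$ ($A = -1275 + \left(214 \left(- \frac{1}{505}\right) + 549 \cdot \frac{1}{331}\right) = -1275 + \left(- \frac{214}{505} + \frac{549}{331}\right) = -1275 + \frac{206411}{167155} = - \frac{212916214}{167155} \approx -1273.8$)
$\left(A + J\right) + Z{\left(l \right)} = \left(- \frac{212916214}{167155} + 2045\right) - 26 \left(28 - 26\right) = \frac{128915761}{167155} - 52 = \frac{120223701}{167155}$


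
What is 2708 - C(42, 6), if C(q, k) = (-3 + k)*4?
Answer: 2696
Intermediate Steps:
C(q, k) = -12 + 4*k
2708 - C(42, 6) = 2708 - (-12 + 4*6) = 2708 - (-12 + 24) = 2708 - 1*12 = 2708 - 12 = 2696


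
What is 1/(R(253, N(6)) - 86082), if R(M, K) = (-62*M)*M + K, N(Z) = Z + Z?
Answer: -1/4054628 ≈ -2.4663e-7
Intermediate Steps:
N(Z) = 2*Z
R(M, K) = K - 62*M**2 (R(M, K) = -62*M**2 + K = K - 62*M**2)
1/(R(253, N(6)) - 86082) = 1/((2*6 - 62*253**2) - 86082) = 1/((12 - 62*64009) - 86082) = 1/((12 - 3968558) - 86082) = 1/(-3968546 - 86082) = 1/(-4054628) = -1/4054628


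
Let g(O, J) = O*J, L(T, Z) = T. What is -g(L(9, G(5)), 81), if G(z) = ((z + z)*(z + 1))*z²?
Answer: -729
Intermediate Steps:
G(z) = 2*z³*(1 + z) (G(z) = ((2*z)*(1 + z))*z² = (2*z*(1 + z))*z² = 2*z³*(1 + z))
g(O, J) = J*O
-g(L(9, G(5)), 81) = -81*9 = -1*729 = -729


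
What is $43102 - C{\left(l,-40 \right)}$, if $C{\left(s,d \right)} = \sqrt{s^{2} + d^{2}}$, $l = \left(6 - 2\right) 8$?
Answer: $43102 - 8 \sqrt{41} \approx 43051.0$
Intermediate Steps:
$l = 32$ ($l = 4 \cdot 8 = 32$)
$C{\left(s,d \right)} = \sqrt{d^{2} + s^{2}}$
$43102 - C{\left(l,-40 \right)} = 43102 - \sqrt{\left(-40\right)^{2} + 32^{2}} = 43102 - \sqrt{1600 + 1024} = 43102 - \sqrt{2624} = 43102 - 8 \sqrt{41}$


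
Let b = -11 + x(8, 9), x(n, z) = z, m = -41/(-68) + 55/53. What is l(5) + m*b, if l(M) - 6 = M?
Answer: 13909/1802 ≈ 7.7186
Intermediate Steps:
m = 5913/3604 (m = -41*(-1/68) + 55*(1/53) = 41/68 + 55/53 = 5913/3604 ≈ 1.6407)
b = -2 (b = -11 + 9 = -2)
l(M) = 6 + M
l(5) + m*b = (6 + 5) + (5913/3604)*(-2) = 11 - 5913/1802 = 13909/1802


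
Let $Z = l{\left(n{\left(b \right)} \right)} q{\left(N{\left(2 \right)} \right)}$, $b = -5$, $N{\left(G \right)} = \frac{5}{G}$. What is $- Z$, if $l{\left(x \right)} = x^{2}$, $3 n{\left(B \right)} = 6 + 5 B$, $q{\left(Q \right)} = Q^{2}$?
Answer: $- \frac{9025}{36} \approx -250.69$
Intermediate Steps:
$n{\left(B \right)} = 2 + \frac{5 B}{3}$ ($n{\left(B \right)} = \frac{6 + 5 B}{3} = 2 + \frac{5 B}{3}$)
$Z = \frac{9025}{36}$ ($Z = \left(2 + \frac{5}{3} \left(-5\right)\right)^{2} \left(\frac{5}{2}\right)^{2} = \left(2 - \frac{25}{3}\right)^{2} \left(5 \cdot \frac{1}{2}\right)^{2} = \left(- \frac{19}{3}\right)^{2} \left(\frac{5}{2}\right)^{2} = \frac{361}{9} \cdot \frac{25}{4} = \frac{9025}{36} \approx 250.69$)
$- Z = \left(-1\right) \frac{9025}{36} = - \frac{9025}{36}$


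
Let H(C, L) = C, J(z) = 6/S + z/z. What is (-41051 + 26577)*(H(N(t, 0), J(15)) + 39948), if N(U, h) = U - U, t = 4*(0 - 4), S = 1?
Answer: -578207352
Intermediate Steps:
t = -16 (t = 4*(-4) = -16)
J(z) = 7 (J(z) = 6/1 + z/z = 6*1 + 1 = 6 + 1 = 7)
N(U, h) = 0
(-41051 + 26577)*(H(N(t, 0), J(15)) + 39948) = (-41051 + 26577)*(0 + 39948) = -14474*39948 = -578207352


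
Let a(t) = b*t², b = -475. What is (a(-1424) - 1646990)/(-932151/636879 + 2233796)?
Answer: -204828903372870/474218943511 ≈ -431.93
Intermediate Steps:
a(t) = -475*t²
(a(-1424) - 1646990)/(-932151/636879 + 2233796) = (-475*(-1424)² - 1646990)/(-932151/636879 + 2233796) = (-475*2027776 - 1646990)/(-932151*1/636879 + 2233796) = (-963193600 - 1646990)/(-310717/212293 + 2233796) = -964840590/474218943511/212293 = -964840590*212293/474218943511 = -204828903372870/474218943511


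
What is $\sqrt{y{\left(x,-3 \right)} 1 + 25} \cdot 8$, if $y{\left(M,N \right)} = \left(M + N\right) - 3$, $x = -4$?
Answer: $8 \sqrt{15} \approx 30.984$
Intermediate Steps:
$y{\left(M,N \right)} = -3 + M + N$
$\sqrt{y{\left(x,-3 \right)} 1 + 25} \cdot 8 = \sqrt{\left(-3 - 4 - 3\right) 1 + 25} \cdot 8 = \sqrt{\left(-10\right) 1 + 25} \cdot 8 = \sqrt{-10 + 25} \cdot 8 = \sqrt{15} \cdot 8 = 8 \sqrt{15}$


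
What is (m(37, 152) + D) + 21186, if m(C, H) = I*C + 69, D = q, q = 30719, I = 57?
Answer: 54083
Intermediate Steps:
D = 30719
m(C, H) = 69 + 57*C (m(C, H) = 57*C + 69 = 69 + 57*C)
(m(37, 152) + D) + 21186 = ((69 + 57*37) + 30719) + 21186 = ((69 + 2109) + 30719) + 21186 = (2178 + 30719) + 21186 = 32897 + 21186 = 54083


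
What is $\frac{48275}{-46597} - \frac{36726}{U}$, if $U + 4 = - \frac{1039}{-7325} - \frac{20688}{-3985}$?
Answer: $- \frac{9991113012588875}{362706528091} \approx -27546.0$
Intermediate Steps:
$U = \frac{7783903}{5838025}$ ($U = -4 - \left(- \frac{20688}{3985} - \frac{1039}{7325}\right) = -4 - - \frac{31136003}{5838025} = -4 + \left(\frac{1039}{7325} + \frac{20688}{3985}\right) = -4 + \frac{31136003}{5838025} = \frac{7783903}{5838025} \approx 1.3333$)
$\frac{48275}{-46597} - \frac{36726}{U} = \frac{48275}{-46597} - \frac{36726}{\frac{7783903}{5838025}} = 48275 \left(- \frac{1}{46597}\right) - \frac{214407306150}{7783903} = - \frac{48275}{46597} - \frac{214407306150}{7783903} = - \frac{9991113012588875}{362706528091}$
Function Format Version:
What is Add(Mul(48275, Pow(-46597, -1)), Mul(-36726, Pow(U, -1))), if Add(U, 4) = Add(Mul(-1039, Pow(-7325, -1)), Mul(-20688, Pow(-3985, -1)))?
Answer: Rational(-9991113012588875, 362706528091) ≈ -27546.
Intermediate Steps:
U = Rational(7783903, 5838025) (U = Add(-4, Add(Mul(-1039, Pow(-7325, -1)), Mul(-20688, Pow(-3985, -1)))) = Add(-4, Add(Mul(-1039, Rational(-1, 7325)), Mul(-20688, Rational(-1, 3985)))) = Add(-4, Add(Rational(1039, 7325), Rational(20688, 3985))) = Add(-4, Rational(31136003, 5838025)) = Rational(7783903, 5838025) ≈ 1.3333)
Add(Mul(48275, Pow(-46597, -1)), Mul(-36726, Pow(U, -1))) = Add(Mul(48275, Pow(-46597, -1)), Mul(-36726, Pow(Rational(7783903, 5838025), -1))) = Add(Mul(48275, Rational(-1, 46597)), Mul(-36726, Rational(5838025, 7783903))) = Add(Rational(-48275, 46597), Rational(-214407306150, 7783903)) = Rational(-9991113012588875, 362706528091)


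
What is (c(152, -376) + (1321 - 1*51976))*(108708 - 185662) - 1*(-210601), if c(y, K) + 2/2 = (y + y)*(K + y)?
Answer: 9138652009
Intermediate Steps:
c(y, K) = -1 + 2*y*(K + y) (c(y, K) = -1 + (y + y)*(K + y) = -1 + (2*y)*(K + y) = -1 + 2*y*(K + y))
(c(152, -376) + (1321 - 1*51976))*(108708 - 185662) - 1*(-210601) = ((-1 + 2*152² + 2*(-376)*152) + (1321 - 1*51976))*(108708 - 185662) - 1*(-210601) = ((-1 + 2*23104 - 114304) + (1321 - 51976))*(-76954) + 210601 = ((-1 + 46208 - 114304) - 50655)*(-76954) + 210601 = (-68097 - 50655)*(-76954) + 210601 = -118752*(-76954) + 210601 = 9138441408 + 210601 = 9138652009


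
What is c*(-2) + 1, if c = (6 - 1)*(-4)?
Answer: 41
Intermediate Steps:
c = -20 (c = 5*(-4) = -20)
c*(-2) + 1 = -20*(-2) + 1 = 40 + 1 = 41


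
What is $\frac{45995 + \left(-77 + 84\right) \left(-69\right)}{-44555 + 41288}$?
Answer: $- \frac{45512}{3267} \approx -13.931$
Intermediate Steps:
$\frac{45995 + \left(-77 + 84\right) \left(-69\right)}{-44555 + 41288} = \frac{45995 + 7 \left(-69\right)}{-3267} = \left(45995 - 483\right) \left(- \frac{1}{3267}\right) = 45512 \left(- \frac{1}{3267}\right) = - \frac{45512}{3267}$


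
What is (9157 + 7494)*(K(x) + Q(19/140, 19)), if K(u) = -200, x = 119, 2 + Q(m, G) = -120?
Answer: -5361622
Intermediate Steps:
Q(m, G) = -122 (Q(m, G) = -2 - 120 = -122)
(9157 + 7494)*(K(x) + Q(19/140, 19)) = (9157 + 7494)*(-200 - 122) = 16651*(-322) = -5361622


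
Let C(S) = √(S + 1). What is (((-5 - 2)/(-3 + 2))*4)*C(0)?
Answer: 28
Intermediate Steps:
C(S) = √(1 + S)
(((-5 - 2)/(-3 + 2))*4)*C(0) = (((-5 - 2)/(-3 + 2))*4)*√(1 + 0) = (-7/(-1)*4)*√1 = (-7*(-1)*4)*1 = (7*4)*1 = 28*1 = 28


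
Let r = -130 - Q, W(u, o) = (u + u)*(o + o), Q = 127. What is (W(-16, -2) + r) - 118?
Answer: -247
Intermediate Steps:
W(u, o) = 4*o*u (W(u, o) = (2*u)*(2*o) = 4*o*u)
r = -257 (r = -130 - 1*127 = -130 - 127 = -257)
(W(-16, -2) + r) - 118 = (4*(-2)*(-16) - 257) - 118 = (128 - 257) - 118 = -129 - 118 = -247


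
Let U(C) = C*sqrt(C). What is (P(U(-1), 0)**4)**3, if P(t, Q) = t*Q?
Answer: 0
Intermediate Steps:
U(C) = C**(3/2)
P(t, Q) = Q*t
(P(U(-1), 0)**4)**3 = ((0*(-1)**(3/2))**4)**3 = ((0*(-I))**4)**3 = (0**4)**3 = 0**3 = 0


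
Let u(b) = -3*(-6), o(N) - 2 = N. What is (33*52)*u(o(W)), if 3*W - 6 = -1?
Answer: 30888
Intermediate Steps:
W = 5/3 (W = 2 + (⅓)*(-1) = 2 - ⅓ = 5/3 ≈ 1.6667)
o(N) = 2 + N
u(b) = 18
(33*52)*u(o(W)) = (33*52)*18 = 1716*18 = 30888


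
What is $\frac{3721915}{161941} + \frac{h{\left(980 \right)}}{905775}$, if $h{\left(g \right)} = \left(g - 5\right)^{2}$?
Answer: $\frac{3615551510}{150443189} \approx 24.033$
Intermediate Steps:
$h{\left(g \right)} = \left(-5 + g\right)^{2}$
$\frac{3721915}{161941} + \frac{h{\left(980 \right)}}{905775} = \frac{3721915}{161941} + \frac{\left(-5 + 980\right)^{2}}{905775} = 3721915 \cdot \frac{1}{161941} + 975^{2} \cdot \frac{1}{905775} = \frac{3721915}{161941} + 950625 \cdot \frac{1}{905775} = \frac{3721915}{161941} + \frac{975}{929} = \frac{3615551510}{150443189}$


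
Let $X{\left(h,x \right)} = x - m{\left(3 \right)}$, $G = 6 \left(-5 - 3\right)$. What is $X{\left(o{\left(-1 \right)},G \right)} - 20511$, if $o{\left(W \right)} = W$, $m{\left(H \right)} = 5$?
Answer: $-20564$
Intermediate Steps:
$G = -48$ ($G = 6 \left(-8\right) = -48$)
$X{\left(h,x \right)} = -5 + x$ ($X{\left(h,x \right)} = x - 5 = -5 + x$)
$X{\left(o{\left(-1 \right)},G \right)} - 20511 = \left(-5 - 48\right) - 20511 = -53 - 20511 = -20564$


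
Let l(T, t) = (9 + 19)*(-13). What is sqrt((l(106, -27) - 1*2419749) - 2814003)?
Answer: 2*I*sqrt(1308529) ≈ 2287.8*I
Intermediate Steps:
l(T, t) = -364 (l(T, t) = 28*(-13) = -364)
sqrt((l(106, -27) - 1*2419749) - 2814003) = sqrt((-364 - 1*2419749) - 2814003) = sqrt((-364 - 2419749) - 2814003) = sqrt(-2420113 - 2814003) = sqrt(-5234116) = 2*I*sqrt(1308529)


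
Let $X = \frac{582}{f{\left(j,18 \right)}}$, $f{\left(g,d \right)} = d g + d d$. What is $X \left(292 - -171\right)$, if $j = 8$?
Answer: $\frac{44911}{78} \approx 575.78$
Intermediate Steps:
$f{\left(g,d \right)} = d^{2} + d g$ ($f{\left(g,d \right)} = d g + d^{2} = d^{2} + d g$)
$X = \frac{97}{78}$ ($X = \frac{582}{18 \left(18 + 8\right)} = \frac{582}{18 \cdot 26} = \frac{582}{468} = 582 \cdot \frac{1}{468} = \frac{97}{78} \approx 1.2436$)
$X \left(292 - -171\right) = \frac{97 \left(292 - -171\right)}{78} = \frac{97 \left(292 + 171\right)}{78} = \frac{97}{78} \cdot 463 = \frac{44911}{78}$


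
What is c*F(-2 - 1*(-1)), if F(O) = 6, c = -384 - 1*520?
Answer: -5424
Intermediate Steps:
c = -904 (c = -384 - 520 = -904)
c*F(-2 - 1*(-1)) = -904*6 = -5424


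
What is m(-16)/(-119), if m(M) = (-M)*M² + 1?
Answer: -241/7 ≈ -34.429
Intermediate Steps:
m(M) = 1 - M³ (m(M) = -M³ + 1 = 1 - M³)
m(-16)/(-119) = (1 - 1*(-16)³)/(-119) = -(1 - 1*(-4096))/119 = -(1 + 4096)/119 = -1/119*4097 = -241/7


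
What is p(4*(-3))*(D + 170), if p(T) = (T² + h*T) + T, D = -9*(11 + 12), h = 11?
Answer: 0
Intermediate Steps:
D = -207 (D = -9*23 = -207)
p(T) = T² + 12*T (p(T) = (T² + 11*T) + T = T² + 12*T)
p(4*(-3))*(D + 170) = ((4*(-3))*(12 + 4*(-3)))*(-207 + 170) = -12*(12 - 12)*(-37) = -12*0*(-37) = 0*(-37) = 0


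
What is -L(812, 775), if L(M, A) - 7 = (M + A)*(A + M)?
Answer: -2518576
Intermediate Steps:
L(M, A) = 7 + (A + M)² (L(M, A) = 7 + (M + A)*(A + M) = 7 + (A + M)*(A + M) = 7 + (A + M)²)
-L(812, 775) = -(7 + (775 + 812)²) = -(7 + 1587²) = -(7 + 2518569) = -1*2518576 = -2518576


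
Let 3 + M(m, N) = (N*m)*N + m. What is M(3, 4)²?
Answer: 2304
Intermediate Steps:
M(m, N) = -3 + m + m*N² (M(m, N) = -3 + ((N*m)*N + m) = -3 + (m*N² + m) = -3 + (m + m*N²) = -3 + m + m*N²)
M(3, 4)² = (-3 + 3 + 3*4²)² = (-3 + 3 + 3*16)² = (-3 + 3 + 48)² = 48² = 2304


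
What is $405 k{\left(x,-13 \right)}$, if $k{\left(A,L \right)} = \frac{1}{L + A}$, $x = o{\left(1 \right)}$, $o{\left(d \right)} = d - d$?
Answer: $- \frac{405}{13} \approx -31.154$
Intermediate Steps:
$o{\left(d \right)} = 0$
$x = 0$
$k{\left(A,L \right)} = \frac{1}{A + L}$
$405 k{\left(x,-13 \right)} = \frac{405}{0 - 13} = \frac{405}{-13} = 405 \left(- \frac{1}{13}\right) = - \frac{405}{13}$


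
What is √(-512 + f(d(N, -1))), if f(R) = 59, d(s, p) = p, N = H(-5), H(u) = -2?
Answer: I*√453 ≈ 21.284*I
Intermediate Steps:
N = -2
√(-512 + f(d(N, -1))) = √(-512 + 59) = √(-453) = I*√453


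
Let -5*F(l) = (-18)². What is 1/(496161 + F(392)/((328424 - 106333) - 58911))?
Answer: 203975/101204439894 ≈ 2.0155e-6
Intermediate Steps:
F(l) = -324/5 (F(l) = -⅕*(-18)² = -⅕*324 = -324/5)
1/(496161 + F(392)/((328424 - 106333) - 58911)) = 1/(496161 - 324/(5*((328424 - 106333) - 58911))) = 1/(496161 - 324/(5*(222091 - 58911))) = 1/(496161 - 324/5/163180) = 1/(496161 - 324/5*1/163180) = 1/(496161 - 81/203975) = 1/(101204439894/203975) = 203975/101204439894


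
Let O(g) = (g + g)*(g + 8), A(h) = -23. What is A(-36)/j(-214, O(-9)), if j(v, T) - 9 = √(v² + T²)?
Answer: 207/46039 - 46*√11530/46039 ≈ -0.10279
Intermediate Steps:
O(g) = 2*g*(8 + g) (O(g) = (2*g)*(8 + g) = 2*g*(8 + g))
j(v, T) = 9 + √(T² + v²) (j(v, T) = 9 + √(v² + T²) = 9 + √(T² + v²))
A(-36)/j(-214, O(-9)) = -23/(9 + √((2*(-9)*(8 - 9))² + (-214)²)) = -23/(9 + √((2*(-9)*(-1))² + 45796)) = -23/(9 + √(18² + 45796)) = -23/(9 + √(324 + 45796)) = -23/(9 + √46120) = -23/(9 + 2*√11530)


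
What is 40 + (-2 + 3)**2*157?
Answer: 197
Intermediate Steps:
40 + (-2 + 3)**2*157 = 40 + 1**2*157 = 40 + 1*157 = 40 + 157 = 197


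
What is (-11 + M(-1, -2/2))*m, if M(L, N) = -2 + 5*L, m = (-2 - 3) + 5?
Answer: 0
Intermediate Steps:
m = 0 (m = -5 + 5 = 0)
(-11 + M(-1, -2/2))*m = (-11 + (-2 + 5*(-1)))*0 = (-11 + (-2 - 5))*0 = (-11 - 7)*0 = -18*0 = 0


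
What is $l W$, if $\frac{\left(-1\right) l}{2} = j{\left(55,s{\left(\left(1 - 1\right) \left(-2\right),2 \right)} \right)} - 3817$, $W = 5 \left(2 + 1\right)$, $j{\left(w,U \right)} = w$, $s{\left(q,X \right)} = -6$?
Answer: $112860$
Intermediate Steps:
$W = 15$ ($W = 5 \cdot 3 = 15$)
$l = 7524$ ($l = - 2 \left(55 - 3817\right) = \left(-2\right) \left(-3762\right) = 7524$)
$l W = 7524 \cdot 15 = 112860$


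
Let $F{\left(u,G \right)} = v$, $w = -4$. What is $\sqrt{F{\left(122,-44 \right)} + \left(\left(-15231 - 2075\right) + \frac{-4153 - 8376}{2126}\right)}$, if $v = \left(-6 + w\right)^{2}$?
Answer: $\frac{i \sqrt{77795623110}}{2126} \approx 131.19 i$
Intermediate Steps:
$v = 100$ ($v = \left(-6 - 4\right)^{2} = \left(-10\right)^{2} = 100$)
$F{\left(u,G \right)} = 100$
$\sqrt{F{\left(122,-44 \right)} + \left(\left(-15231 - 2075\right) + \frac{-4153 - 8376}{2126}\right)} = \sqrt{100 + \left(\left(-15231 - 2075\right) + \frac{-4153 - 8376}{2126}\right)} = \sqrt{100 - \frac{36805085}{2126}} = \sqrt{- \frac{36592485}{2126}} = \frac{i \sqrt{77795623110}}{2126}$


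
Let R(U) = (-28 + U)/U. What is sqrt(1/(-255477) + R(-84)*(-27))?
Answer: I*sqrt(2349666166521)/255477 ≈ 6.0*I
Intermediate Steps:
R(U) = (-28 + U)/U
sqrt(1/(-255477) + R(-84)*(-27)) = sqrt(1/(-255477) + ((-28 - 84)/(-84))*(-27)) = sqrt(-1/255477 - 1/84*(-112)*(-27)) = sqrt(-1/255477 + (4/3)*(-27)) = sqrt(-1/255477 - 36) = sqrt(-9197173/255477) = I*sqrt(2349666166521)/255477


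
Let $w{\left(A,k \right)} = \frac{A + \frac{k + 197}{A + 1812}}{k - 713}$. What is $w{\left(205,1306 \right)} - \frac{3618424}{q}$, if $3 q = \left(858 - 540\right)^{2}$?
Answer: $- \frac{1078484945210}{10079374587} \approx -107.0$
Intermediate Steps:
$q = 33708$ ($q = \frac{\left(858 - 540\right)^{2}}{3} = \frac{318^{2}}{3} = \frac{1}{3} \cdot 101124 = 33708$)
$w{\left(A,k \right)} = \frac{A + \frac{197 + k}{1812 + A}}{-713 + k}$
$w{\left(205,1306 \right)} - \frac{3618424}{q} = \frac{197 + 1306 + 205^{2} + 1812 \cdot 205}{-1291956 - 146165 + 1812 \cdot 1306 + 205 \cdot 1306} - \frac{3618424}{33708} = \frac{197 + 1306 + 42025 + 371460}{-1291956 - 146165 + 2366472 + 267730} - \frac{904606}{8427} = \frac{1}{1196081} \cdot 414988 - \frac{904606}{8427} = \frac{414988}{1196081} - \frac{904606}{8427} = - \frac{1078484945210}{10079374587}$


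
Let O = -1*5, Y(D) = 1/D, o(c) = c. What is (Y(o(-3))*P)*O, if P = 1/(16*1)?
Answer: 5/48 ≈ 0.10417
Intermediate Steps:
P = 1/16 ≈ 0.062500
O = -5
(Y(o(-3))*P)*O = ((1/16)/(-3))*(-5) = -⅓*1/16*(-5) = -1/48*(-5) = 5/48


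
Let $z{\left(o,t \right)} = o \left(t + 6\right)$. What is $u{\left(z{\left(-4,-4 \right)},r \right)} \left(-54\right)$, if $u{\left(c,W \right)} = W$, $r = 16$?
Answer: $-864$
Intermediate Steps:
$z{\left(o,t \right)} = o \left(6 + t\right)$
$u{\left(z{\left(-4,-4 \right)},r \right)} \left(-54\right) = 16 \left(-54\right) = -864$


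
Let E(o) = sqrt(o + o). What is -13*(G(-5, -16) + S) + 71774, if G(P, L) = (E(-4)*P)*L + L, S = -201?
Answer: 74595 - 2080*I*sqrt(2) ≈ 74595.0 - 2941.6*I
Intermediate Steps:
E(o) = sqrt(2)*sqrt(o) (E(o) = sqrt(2*o) = sqrt(2)*sqrt(o))
G(P, L) = L + 2*I*L*P*sqrt(2) (G(P, L) = ((sqrt(2)*sqrt(-4))*P)*L + L = ((sqrt(2)*(2*I))*P)*L + L = ((2*I*sqrt(2))*P)*L + L = (2*I*P*sqrt(2))*L + L = 2*I*L*P*sqrt(2) + L = L + 2*I*L*P*sqrt(2))
-13*(G(-5, -16) + S) + 71774 = -13*(-16*(1 + 2*I*(-5)*sqrt(2)) - 201) + 71774 = -13*(-16*(1 - 10*I*sqrt(2)) - 201) + 71774 = -13*((-16 + 160*I*sqrt(2)) - 201) + 71774 = -13*(-217 + 160*I*sqrt(2)) + 71774 = (2821 - 2080*I*sqrt(2)) + 71774 = 74595 - 2080*I*sqrt(2)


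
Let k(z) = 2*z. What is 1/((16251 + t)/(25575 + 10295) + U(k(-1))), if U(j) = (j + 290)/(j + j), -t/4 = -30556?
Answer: -7174/488833 ≈ -0.014676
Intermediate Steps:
t = 122224 (t = -4*(-30556) = 122224)
U(j) = (290 + j)/(2*j) (U(j) = (290 + j)/((2*j)) = (290 + j)*(1/(2*j)) = (290 + j)/(2*j))
1/((16251 + t)/(25575 + 10295) + U(k(-1))) = 1/((16251 + 122224)/(25575 + 10295) + (290 + 2*(-1))/(2*((2*(-1))))) = 1/(138475/35870 + (½)*(290 - 2)/(-2)) = 1/(138475*(1/35870) + (½)*(-½)*288) = 1/(27695/7174 - 72) = 1/(-488833/7174) = -7174/488833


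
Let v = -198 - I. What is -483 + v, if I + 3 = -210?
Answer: -468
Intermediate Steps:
I = -213 (I = -3 - 210 = -213)
v = 15 (v = -198 - 1*(-213) = -198 + 213 = 15)
-483 + v = -483 + 15 = -468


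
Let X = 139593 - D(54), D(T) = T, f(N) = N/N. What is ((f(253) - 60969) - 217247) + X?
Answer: -138676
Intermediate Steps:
f(N) = 1
X = 139539 (X = 139593 - 1*54 = 139593 - 54 = 139539)
((f(253) - 60969) - 217247) + X = ((1 - 60969) - 217247) + 139539 = (-60968 - 217247) + 139539 = -278215 + 139539 = -138676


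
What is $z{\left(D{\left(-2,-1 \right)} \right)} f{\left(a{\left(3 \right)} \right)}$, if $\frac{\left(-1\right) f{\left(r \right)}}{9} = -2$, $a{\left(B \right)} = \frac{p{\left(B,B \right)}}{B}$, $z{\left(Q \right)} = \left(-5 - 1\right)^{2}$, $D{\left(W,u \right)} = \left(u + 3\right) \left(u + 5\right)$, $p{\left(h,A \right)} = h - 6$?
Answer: $648$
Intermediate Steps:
$p{\left(h,A \right)} = -6 + h$ ($p{\left(h,A \right)} = h - 6 = -6 + h$)
$D{\left(W,u \right)} = \left(3 + u\right) \left(5 + u\right)$
$z{\left(Q \right)} = 36$ ($z{\left(Q \right)} = \left(-6\right)^{2} = 36$)
$a{\left(B \right)} = \frac{-6 + B}{B}$
$f{\left(r \right)} = 18$ ($f{\left(r \right)} = \left(-9\right) \left(-2\right) = 18$)
$z{\left(D{\left(-2,-1 \right)} \right)} f{\left(a{\left(3 \right)} \right)} = 36 \cdot 18 = 648$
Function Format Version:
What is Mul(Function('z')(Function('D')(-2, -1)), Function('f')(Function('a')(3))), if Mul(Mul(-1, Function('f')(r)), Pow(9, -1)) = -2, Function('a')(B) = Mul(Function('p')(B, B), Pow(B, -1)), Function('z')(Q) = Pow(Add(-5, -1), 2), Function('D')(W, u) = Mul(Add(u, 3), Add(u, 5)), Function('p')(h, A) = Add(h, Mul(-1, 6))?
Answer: 648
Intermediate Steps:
Function('p')(h, A) = Add(-6, h) (Function('p')(h, A) = Add(h, -6) = Add(-6, h))
Function('D')(W, u) = Mul(Add(3, u), Add(5, u))
Function('z')(Q) = 36 (Function('z')(Q) = Pow(-6, 2) = 36)
Function('a')(B) = Mul(Pow(B, -1), Add(-6, B)) (Function('a')(B) = Mul(Add(-6, B), Pow(B, -1)) = Mul(Pow(B, -1), Add(-6, B)))
Function('f')(r) = 18 (Function('f')(r) = Mul(-9, -2) = 18)
Mul(Function('z')(Function('D')(-2, -1)), Function('f')(Function('a')(3))) = Mul(36, 18) = 648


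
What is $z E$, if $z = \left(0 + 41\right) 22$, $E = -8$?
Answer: $-7216$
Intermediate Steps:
$z = 902$ ($z = 41 \cdot 22 = 902$)
$z E = 902 \left(-8\right) = -7216$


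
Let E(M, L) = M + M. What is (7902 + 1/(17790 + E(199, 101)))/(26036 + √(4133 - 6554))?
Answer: 935483744693/3082300885199 - 431164731*I*√269/12329203540796 ≈ 0.3035 - 0.00057357*I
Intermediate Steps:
E(M, L) = 2*M
(7902 + 1/(17790 + E(199, 101)))/(26036 + √(4133 - 6554)) = (7902 + 1/(17790 + 2*199))/(26036 + √(4133 - 6554)) = (7902 + 1/(17790 + 398))/(26036 + √(-2421)) = (7902 + 1/18188)/(26036 + 3*I*√269) = 143721577/(18188*(26036 + 3*I*√269))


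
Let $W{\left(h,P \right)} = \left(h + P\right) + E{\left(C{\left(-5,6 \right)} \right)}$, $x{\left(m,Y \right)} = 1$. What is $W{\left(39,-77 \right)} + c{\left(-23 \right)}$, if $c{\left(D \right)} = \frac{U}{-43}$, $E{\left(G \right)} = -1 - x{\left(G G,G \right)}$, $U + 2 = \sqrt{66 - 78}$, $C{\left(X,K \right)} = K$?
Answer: $- \frac{1718}{43} - \frac{2 i \sqrt{3}}{43} \approx -39.953 - 0.08056 i$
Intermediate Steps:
$U = -2 + 2 i \sqrt{3}$ ($U = -2 + \sqrt{66 - 78} = -2 + \sqrt{-12} = -2 + 2 i \sqrt{3} \approx -2.0 + 3.4641 i$)
$E{\left(G \right)} = -2$ ($E{\left(G \right)} = -1 - 1 = -2$)
$c{\left(D \right)} = \frac{2}{43} - \frac{2 i \sqrt{3}}{43}$ ($c{\left(D \right)} = \frac{-2 + 2 i \sqrt{3}}{-43} = \left(-2 + 2 i \sqrt{3}\right) \left(- \frac{1}{43}\right) = \frac{2}{43} - \frac{2 i \sqrt{3}}{43}$)
$W{\left(h,P \right)} = -2 + P + h$ ($W{\left(h,P \right)} = \left(h + P\right) - 2 = \left(P + h\right) - 2 = -2 + P + h$)
$W{\left(39,-77 \right)} + c{\left(-23 \right)} = \left(-2 - 77 + 39\right) + \left(\frac{2}{43} - \frac{2 i \sqrt{3}}{43}\right) = -40 + \left(\frac{2}{43} - \frac{2 i \sqrt{3}}{43}\right) = - \frac{1718}{43} - \frac{2 i \sqrt{3}}{43}$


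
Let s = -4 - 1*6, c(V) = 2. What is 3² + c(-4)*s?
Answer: -11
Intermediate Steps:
s = -10 (s = -4 - 6 = -10)
3² + c(-4)*s = 3² + 2*(-10) = 9 - 20 = -11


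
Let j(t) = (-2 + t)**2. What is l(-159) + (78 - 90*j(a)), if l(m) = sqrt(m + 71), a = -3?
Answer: -2172 + 2*I*sqrt(22) ≈ -2172.0 + 9.3808*I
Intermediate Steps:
l(m) = sqrt(71 + m)
l(-159) + (78 - 90*j(a)) = sqrt(71 - 159) + (78 - 90*(-2 - 3)**2) = sqrt(-88) + (78 - 90*(-5)**2) = 2*I*sqrt(22) + (78 - 90*25) = 2*I*sqrt(22) + (78 - 2250) = 2*I*sqrt(22) - 2172 = -2172 + 2*I*sqrt(22)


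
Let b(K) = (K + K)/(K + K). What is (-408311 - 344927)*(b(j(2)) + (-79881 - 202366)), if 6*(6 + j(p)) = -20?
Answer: 212598412548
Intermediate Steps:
j(p) = -28/3 (j(p) = -6 + (⅙)*(-20) = -6 - 10/3 = -28/3)
b(K) = 1 (b(K) = (2*K)/((2*K)) = (2*K)*(1/(2*K)) = 1)
(-408311 - 344927)*(b(j(2)) + (-79881 - 202366)) = (-408311 - 344927)*(1 + (-79881 - 202366)) = -753238*(1 - 282247) = -753238*(-282246) = 212598412548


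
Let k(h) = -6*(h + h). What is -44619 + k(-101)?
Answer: -43407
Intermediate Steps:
k(h) = -12*h
-44619 + k(-101) = -44619 - 12*(-101) = -44619 + 1212 = -43407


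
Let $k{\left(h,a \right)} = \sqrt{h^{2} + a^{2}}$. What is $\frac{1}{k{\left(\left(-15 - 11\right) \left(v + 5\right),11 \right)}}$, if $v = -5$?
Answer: $\frac{1}{11} \approx 0.090909$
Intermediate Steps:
$k{\left(h,a \right)} = \sqrt{a^{2} + h^{2}}$
$\frac{1}{k{\left(\left(-15 - 11\right) \left(v + 5\right),11 \right)}} = \frac{1}{\sqrt{11^{2} + \left(\left(-15 - 11\right) \left(-5 + 5\right)\right)^{2}}} = \frac{1}{\sqrt{121 + \left(\left(-26\right) 0\right)^{2}}} = \frac{1}{\sqrt{121 + 0^{2}}} = \frac{1}{\sqrt{121 + 0}} = \frac{1}{\sqrt{121}} = \frac{1}{11}$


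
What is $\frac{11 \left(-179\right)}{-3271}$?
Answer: $\frac{1969}{3271} \approx 0.60196$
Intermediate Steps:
$\frac{11 \left(-179\right)}{-3271} = \left(-1969\right) \left(- \frac{1}{3271}\right) = \frac{1969}{3271}$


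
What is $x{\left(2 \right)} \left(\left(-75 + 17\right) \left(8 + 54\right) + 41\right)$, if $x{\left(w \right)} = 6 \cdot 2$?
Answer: $-42660$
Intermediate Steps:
$x{\left(w \right)} = 12$
$x{\left(2 \right)} \left(\left(-75 + 17\right) \left(8 + 54\right) + 41\right) = 12 \left(\left(-75 + 17\right) \left(8 + 54\right) + 41\right) = 12 \left(\left(-58\right) 62 + 41\right) = 12 \left(-3596 + 41\right) = 12 \left(-3555\right) = -42660$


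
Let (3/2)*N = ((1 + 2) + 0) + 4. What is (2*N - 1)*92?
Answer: 2300/3 ≈ 766.67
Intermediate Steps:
N = 14/3 (N = 2*(((1 + 2) + 0) + 4)/3 = 2*((3 + 0) + 4)/3 = 2*(3 + 4)/3 = (⅔)*7 = 14/3 ≈ 4.6667)
(2*N - 1)*92 = (2*(14/3) - 1)*92 = (28/3 - 1)*92 = (25/3)*92 = 2300/3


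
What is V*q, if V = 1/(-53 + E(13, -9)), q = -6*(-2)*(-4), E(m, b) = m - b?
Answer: 48/31 ≈ 1.5484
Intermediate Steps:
q = -48 (q = 12*(-4) = -48)
V = -1/31 (V = 1/(-53 + (13 - 1*(-9))) = 1/(-53 + (13 + 9)) = 1/(-53 + 22) = 1/(-31) = -1/31 ≈ -0.032258)
V*q = -1/31*(-48) = 48/31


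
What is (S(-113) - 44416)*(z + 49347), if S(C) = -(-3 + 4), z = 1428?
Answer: -2255273175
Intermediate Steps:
S(C) = -1 (S(C) = -1*1 = -1)
(S(-113) - 44416)*(z + 49347) = (-1 - 44416)*(1428 + 49347) = -44417*50775 = -2255273175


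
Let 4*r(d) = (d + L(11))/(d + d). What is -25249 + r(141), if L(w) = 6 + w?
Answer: -14240357/564 ≈ -25249.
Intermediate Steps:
r(d) = (17 + d)/(8*d) (r(d) = ((d + (6 + 11))/(d + d))/4 = ((d + 17)/((2*d)))/4 = ((17 + d)*(1/(2*d)))/4 = ((17 + d)/(2*d))/4 = (17 + d)/(8*d))
-25249 + r(141) = -25249 + (1/8)*(17 + 141)/141 = -25249 + (1/8)*(1/141)*158 = -25249 + 79/564 = -14240357/564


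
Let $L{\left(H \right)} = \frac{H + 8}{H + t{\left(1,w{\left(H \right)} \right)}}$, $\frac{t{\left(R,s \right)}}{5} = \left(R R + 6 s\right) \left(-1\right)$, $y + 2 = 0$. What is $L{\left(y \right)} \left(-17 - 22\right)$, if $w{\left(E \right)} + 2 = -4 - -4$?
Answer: $- \frac{234}{53} \approx -4.4151$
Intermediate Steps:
$y = -2$ ($y = -2 + 0 = -2$)
$w{\left(E \right)} = -2$ ($w{\left(E \right)} = -2 - 0 = -2 + \left(-4 + 4\right) = -2 + 0 = -2$)
$t{\left(R,s \right)} = - 30 s - 5 R^{2}$ ($t{\left(R,s \right)} = 5 \left(R R + 6 s\right) \left(-1\right) = 5 \left(R^{2} + 6 s\right) \left(-1\right) = 5 \left(- R^{2} - 6 s\right) = - 30 s - 5 R^{2}$)
$L{\left(H \right)} = \frac{8 + H}{55 + H}$ ($L{\left(H \right)} = \frac{H + 8}{H - \left(-60 + 5 \cdot 1^{2}\right)} = \frac{8 + H}{H + \left(60 - 5\right)} = \frac{8 + H}{H + 55} = \frac{8 + H}{55 + H}$)
$L{\left(y \right)} \left(-17 - 22\right) = \frac{8 - 2}{55 - 2} \left(-17 - 22\right) = \frac{1}{53} \cdot 6 \left(-39\right) = \frac{6}{53} \left(-39\right) = - \frac{234}{53}$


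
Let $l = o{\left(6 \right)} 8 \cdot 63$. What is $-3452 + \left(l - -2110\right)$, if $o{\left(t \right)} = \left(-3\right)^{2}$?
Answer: $3194$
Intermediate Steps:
$o{\left(t \right)} = 9$
$l = 4536$ ($l = 9 \cdot 8 \cdot 63 = 9 \cdot 504 = 4536$)
$-3452 + \left(l - -2110\right) = -3452 + \left(4536 - -2110\right) = -3452 + \left(4536 + 2110\right) = -3452 + 6646 = 3194$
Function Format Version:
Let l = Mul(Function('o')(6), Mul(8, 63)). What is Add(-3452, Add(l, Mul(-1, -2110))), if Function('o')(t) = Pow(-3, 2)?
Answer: 3194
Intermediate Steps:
Function('o')(t) = 9
l = 4536 (l = Mul(9, Mul(8, 63)) = Mul(9, 504) = 4536)
Add(-3452, Add(l, Mul(-1, -2110))) = Add(-3452, Add(4536, Mul(-1, -2110))) = Add(-3452, Add(4536, 2110)) = Add(-3452, 6646) = 3194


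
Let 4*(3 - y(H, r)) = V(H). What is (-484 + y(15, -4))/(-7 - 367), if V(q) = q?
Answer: 1939/1496 ≈ 1.2961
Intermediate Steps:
y(H, r) = 3 - H/4
(-484 + y(15, -4))/(-7 - 367) = (-484 + (3 - 1/4*15))/(-7 - 367) = (-484 + (3 - 15/4))/(-374) = (-484 - 3/4)*(-1/374) = -1939/4*(-1/374) = 1939/1496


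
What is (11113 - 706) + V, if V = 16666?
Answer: 27073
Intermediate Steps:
(11113 - 706) + V = (11113 - 706) + 16666 = 10407 + 16666 = 27073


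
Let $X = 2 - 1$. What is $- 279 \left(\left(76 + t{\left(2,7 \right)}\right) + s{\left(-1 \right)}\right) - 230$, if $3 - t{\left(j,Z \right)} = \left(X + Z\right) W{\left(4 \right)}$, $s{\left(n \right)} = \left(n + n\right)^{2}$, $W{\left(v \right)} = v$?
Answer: $-14459$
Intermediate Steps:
$X = 1$
$s{\left(n \right)} = 4 n^{2}$ ($s{\left(n \right)} = \left(2 n\right)^{2} = 4 n^{2}$)
$t{\left(j,Z \right)} = -1 - 4 Z$ ($t{\left(j,Z \right)} = 3 - \left(1 + Z\right) 4 = 3 - \left(4 + 4 Z\right) = -1 - 4 Z$)
$- 279 \left(\left(76 + t{\left(2,7 \right)}\right) + s{\left(-1 \right)}\right) - 230 = - 279 \left(\left(76 - 29\right) + 4 \left(-1\right)^{2}\right) - 230 = - 279 \left(\left(76 - 29\right) + 4 \cdot 1\right) - 230 = - 279 \left(\left(76 - 29\right) + 4\right) - 230 = - 279 \left(47 + 4\right) - 230 = \left(-279\right) 51 - 230 = -14229 - 230 = -14459$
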